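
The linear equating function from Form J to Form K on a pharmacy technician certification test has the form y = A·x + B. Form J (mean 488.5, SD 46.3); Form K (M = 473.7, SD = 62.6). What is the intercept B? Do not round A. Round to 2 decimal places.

-186.78

A = SD_Y / SD_X = 62.6 / 46.3 = 1.352052
B = M_Y − A·M_X = 473.7 − 1.352052 × 488.5 = -186.78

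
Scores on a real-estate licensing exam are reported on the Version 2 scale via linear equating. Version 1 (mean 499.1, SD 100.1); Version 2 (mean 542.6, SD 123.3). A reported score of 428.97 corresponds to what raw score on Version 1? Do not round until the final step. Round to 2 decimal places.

Invert y = (SD_Y/SD_X)(x − M_X) + M_Y:
x = (SD_X/SD_Y)(y − M_Y) + M_X = (100.1/123.3)(428.97 − 542.6) + 499.1
x = 0.811841 × -113.630 + 499.1 = 406.85

406.85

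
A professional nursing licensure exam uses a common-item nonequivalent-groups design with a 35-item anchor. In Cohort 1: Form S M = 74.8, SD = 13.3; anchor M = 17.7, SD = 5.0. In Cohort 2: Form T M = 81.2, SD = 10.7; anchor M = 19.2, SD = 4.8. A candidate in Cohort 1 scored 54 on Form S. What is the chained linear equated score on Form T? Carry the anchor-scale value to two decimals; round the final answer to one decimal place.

60.4

Form S → anchor (Cohort 1): v = (5.0/13.3)(54 − 74.8) + 17.7 = 9.88
anchor → Form T (Cohort 2): y = (10.7/4.8)(9.88 − 19.2) + 81.2 = 60.4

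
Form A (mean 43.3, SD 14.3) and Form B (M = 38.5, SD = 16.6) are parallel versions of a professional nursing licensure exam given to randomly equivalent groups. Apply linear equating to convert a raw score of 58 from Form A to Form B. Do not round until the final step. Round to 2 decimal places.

Linear equating: y = (SD_Y/SD_X)(x − M_X) + M_Y
y = (16.6/14.3)(58 − 43.3) + 38.5
y = 1.160839 × 14.7 + 38.5 = 17.0643 + 38.5 = 55.56

55.56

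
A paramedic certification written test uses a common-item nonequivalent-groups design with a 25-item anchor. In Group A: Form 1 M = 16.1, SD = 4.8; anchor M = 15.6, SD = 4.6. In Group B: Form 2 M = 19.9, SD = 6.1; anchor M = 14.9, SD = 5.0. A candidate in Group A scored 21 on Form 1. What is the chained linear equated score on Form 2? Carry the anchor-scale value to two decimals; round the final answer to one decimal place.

26.5

Form 1 → anchor (Group A): v = (4.6/4.8)(21 − 16.1) + 15.6 = 20.30
anchor → Form 2 (Group B): y = (6.1/5.0)(20.30 − 14.9) + 19.9 = 26.5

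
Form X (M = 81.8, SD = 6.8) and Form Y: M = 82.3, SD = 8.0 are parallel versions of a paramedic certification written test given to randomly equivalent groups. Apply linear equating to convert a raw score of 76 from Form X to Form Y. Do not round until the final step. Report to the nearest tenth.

Linear equating: y = (SD_Y/SD_X)(x − M_X) + M_Y
y = (8.0/6.8)(76 − 81.8) + 82.3
y = 1.176471 × -5.8 + 82.3 = -6.8235 + 82.3 = 75.5

75.5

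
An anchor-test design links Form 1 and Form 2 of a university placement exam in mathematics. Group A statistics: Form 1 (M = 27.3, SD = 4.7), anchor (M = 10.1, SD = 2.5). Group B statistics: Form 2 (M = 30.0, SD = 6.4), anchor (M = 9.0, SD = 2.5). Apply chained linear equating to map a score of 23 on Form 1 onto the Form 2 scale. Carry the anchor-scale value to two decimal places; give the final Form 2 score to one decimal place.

Form 1 → anchor (Group A): v = (2.5/4.7)(23 − 27.3) + 10.1 = 7.81
anchor → Form 2 (Group B): y = (6.4/2.5)(7.81 − 9.0) + 30.0 = 27.0

27.0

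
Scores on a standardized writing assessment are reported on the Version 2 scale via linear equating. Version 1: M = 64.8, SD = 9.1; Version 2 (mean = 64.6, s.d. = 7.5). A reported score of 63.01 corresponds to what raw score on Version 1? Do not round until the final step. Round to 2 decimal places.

Invert y = (SD_Y/SD_X)(x − M_X) + M_Y:
x = (SD_X/SD_Y)(y − M_Y) + M_X = (9.1/7.5)(63.01 − 64.6) + 64.8
x = 1.213333 × -1.590 + 64.8 = 62.87

62.87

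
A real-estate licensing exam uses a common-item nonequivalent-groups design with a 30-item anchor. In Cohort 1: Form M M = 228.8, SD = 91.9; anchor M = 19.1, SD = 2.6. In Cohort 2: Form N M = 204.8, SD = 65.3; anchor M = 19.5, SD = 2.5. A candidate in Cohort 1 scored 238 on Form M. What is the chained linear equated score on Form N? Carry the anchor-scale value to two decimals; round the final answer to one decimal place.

201.1

Form M → anchor (Cohort 1): v = (2.6/91.9)(238 − 228.8) + 19.1 = 19.36
anchor → Form N (Cohort 2): y = (65.3/2.5)(19.36 − 19.5) + 204.8 = 201.1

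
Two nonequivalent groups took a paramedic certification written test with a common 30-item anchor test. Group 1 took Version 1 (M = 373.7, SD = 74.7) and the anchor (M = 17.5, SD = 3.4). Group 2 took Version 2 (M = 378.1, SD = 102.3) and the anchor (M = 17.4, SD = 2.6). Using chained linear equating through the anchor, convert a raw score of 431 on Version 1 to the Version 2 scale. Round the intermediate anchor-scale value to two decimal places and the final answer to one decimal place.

484.7

Version 1 → anchor (Group 1): v = (3.4/74.7)(431 − 373.7) + 17.5 = 20.11
anchor → Version 2 (Group 2): y = (102.3/2.6)(20.11 − 17.4) + 378.1 = 484.7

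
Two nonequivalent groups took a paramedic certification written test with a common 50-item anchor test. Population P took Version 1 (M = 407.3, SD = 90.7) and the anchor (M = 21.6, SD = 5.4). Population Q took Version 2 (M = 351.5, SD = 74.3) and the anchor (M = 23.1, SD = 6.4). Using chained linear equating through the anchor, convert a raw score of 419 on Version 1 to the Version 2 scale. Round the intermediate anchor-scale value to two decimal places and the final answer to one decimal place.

342.2

Version 1 → anchor (Population P): v = (5.4/90.7)(419 − 407.3) + 21.6 = 22.30
anchor → Version 2 (Population Q): y = (74.3/6.4)(22.30 − 23.1) + 351.5 = 342.2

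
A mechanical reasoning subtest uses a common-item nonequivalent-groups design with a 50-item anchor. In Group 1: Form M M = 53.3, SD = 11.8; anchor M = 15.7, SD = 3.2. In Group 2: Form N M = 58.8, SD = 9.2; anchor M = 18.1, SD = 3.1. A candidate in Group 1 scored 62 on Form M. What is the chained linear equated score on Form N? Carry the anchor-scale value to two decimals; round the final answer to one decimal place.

Form M → anchor (Group 1): v = (3.2/11.8)(62 − 53.3) + 15.7 = 18.06
anchor → Form N (Group 2): y = (9.2/3.1)(18.06 − 18.1) + 58.8 = 58.7

58.7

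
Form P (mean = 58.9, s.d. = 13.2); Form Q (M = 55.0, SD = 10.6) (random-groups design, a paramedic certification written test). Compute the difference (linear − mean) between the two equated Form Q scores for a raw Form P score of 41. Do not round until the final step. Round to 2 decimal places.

Mean-equated: 41 + (55.0 − 58.9) = 37.10
Linear-equated: (10.6/13.2)(41 − 58.9) + 55.0 = 40.626
Difference = 40.626 − 37.10 = 3.53

3.53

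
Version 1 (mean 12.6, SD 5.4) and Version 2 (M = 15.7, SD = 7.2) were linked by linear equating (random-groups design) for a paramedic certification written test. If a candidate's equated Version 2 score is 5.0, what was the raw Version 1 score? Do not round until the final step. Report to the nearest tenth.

Invert y = (SD_Y/SD_X)(x − M_X) + M_Y:
x = (SD_X/SD_Y)(y − M_Y) + M_X = (5.4/7.2)(5.0 − 15.7) + 12.6
x = 0.750000 × -10.700 + 12.6 = 4.6

4.6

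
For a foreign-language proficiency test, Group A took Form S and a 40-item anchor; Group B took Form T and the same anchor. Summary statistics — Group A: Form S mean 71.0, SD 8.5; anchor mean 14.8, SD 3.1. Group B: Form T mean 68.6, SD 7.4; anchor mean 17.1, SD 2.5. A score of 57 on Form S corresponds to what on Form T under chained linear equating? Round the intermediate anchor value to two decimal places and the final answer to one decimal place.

46.7

Form S → anchor (Group A): v = (3.1/8.5)(57 − 71.0) + 14.8 = 9.69
anchor → Form T (Group B): y = (7.4/2.5)(9.69 − 17.1) + 68.6 = 46.7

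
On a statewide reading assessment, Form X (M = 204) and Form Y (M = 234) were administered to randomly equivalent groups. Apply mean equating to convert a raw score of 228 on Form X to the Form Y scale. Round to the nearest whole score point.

258

Mean equating: y = x + (M_Y − M_X) = 228 + (234 − 204) = 258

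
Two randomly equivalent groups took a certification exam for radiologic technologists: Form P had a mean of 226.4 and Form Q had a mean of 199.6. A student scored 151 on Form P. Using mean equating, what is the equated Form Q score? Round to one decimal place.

124.2

Mean equating: y = x + (M_Y − M_X) = 151 + (199.6 − 226.4) = 124.2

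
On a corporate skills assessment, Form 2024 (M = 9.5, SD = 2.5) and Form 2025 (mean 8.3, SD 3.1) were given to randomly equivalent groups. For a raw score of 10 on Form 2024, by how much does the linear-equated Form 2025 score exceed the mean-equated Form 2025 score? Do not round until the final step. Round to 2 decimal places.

Mean-equated: 10 + (8.3 − 9.5) = 8.80
Linear-equated: (3.1/2.5)(10 − 9.5) + 8.3 = 8.920
Difference = 8.920 − 8.80 = 0.12

0.12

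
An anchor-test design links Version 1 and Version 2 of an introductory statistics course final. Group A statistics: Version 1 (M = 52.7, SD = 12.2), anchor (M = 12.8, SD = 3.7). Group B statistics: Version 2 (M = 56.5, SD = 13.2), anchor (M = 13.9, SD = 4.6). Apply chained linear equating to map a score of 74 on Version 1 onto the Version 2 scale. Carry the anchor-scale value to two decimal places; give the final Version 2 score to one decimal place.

71.9

Version 1 → anchor (Group A): v = (3.7/12.2)(74 − 52.7) + 12.8 = 19.26
anchor → Version 2 (Group B): y = (13.2/4.6)(19.26 − 13.9) + 56.5 = 71.9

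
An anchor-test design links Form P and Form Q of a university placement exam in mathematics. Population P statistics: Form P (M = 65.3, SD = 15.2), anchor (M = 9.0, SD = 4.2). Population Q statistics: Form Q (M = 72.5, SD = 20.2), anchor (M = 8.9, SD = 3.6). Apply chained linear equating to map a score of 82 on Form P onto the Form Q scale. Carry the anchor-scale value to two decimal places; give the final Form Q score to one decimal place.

Form P → anchor (Population P): v = (4.2/15.2)(82 − 65.3) + 9.0 = 13.61
anchor → Form Q (Population Q): y = (20.2/3.6)(13.61 − 8.9) + 72.5 = 98.9

98.9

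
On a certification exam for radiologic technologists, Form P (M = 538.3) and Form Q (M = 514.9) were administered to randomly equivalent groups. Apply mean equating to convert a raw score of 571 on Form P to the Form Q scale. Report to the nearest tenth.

547.6

Mean equating: y = x + (M_Y − M_X) = 571 + (514.9 − 538.3) = 547.6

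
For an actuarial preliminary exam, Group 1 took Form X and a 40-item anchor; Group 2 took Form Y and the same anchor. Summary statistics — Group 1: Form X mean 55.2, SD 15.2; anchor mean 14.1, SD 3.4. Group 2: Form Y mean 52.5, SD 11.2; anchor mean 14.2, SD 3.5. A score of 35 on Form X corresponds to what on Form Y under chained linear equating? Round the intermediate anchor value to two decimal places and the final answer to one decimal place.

Form X → anchor (Group 1): v = (3.4/15.2)(35 − 55.2) + 14.1 = 9.58
anchor → Form Y (Group 2): y = (11.2/3.5)(9.58 − 14.2) + 52.5 = 37.7

37.7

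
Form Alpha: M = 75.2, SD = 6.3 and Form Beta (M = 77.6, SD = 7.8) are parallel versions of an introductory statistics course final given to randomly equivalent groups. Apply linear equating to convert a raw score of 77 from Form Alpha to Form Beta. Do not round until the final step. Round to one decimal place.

79.8

Linear equating: y = (SD_Y/SD_X)(x − M_X) + M_Y
y = (7.8/6.3)(77 − 75.2) + 77.6
y = 1.238095 × 1.8 + 77.6 = 2.2286 + 77.6 = 79.8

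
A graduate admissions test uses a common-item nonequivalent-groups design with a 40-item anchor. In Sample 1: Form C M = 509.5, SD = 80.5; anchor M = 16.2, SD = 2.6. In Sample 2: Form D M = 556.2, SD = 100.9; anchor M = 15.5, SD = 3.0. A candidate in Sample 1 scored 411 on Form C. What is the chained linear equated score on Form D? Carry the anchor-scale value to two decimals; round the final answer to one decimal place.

Form C → anchor (Sample 1): v = (2.6/80.5)(411 − 509.5) + 16.2 = 13.02
anchor → Form D (Sample 2): y = (100.9/3.0)(13.02 − 15.5) + 556.2 = 472.8

472.8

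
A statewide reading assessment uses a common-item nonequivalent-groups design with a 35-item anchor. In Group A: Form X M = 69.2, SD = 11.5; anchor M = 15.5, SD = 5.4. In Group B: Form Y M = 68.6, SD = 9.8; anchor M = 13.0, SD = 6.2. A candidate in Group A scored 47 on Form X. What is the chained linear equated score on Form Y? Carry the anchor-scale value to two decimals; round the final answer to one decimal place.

56.1

Form X → anchor (Group A): v = (5.4/11.5)(47 − 69.2) + 15.5 = 5.08
anchor → Form Y (Group B): y = (9.8/6.2)(5.08 − 13.0) + 68.6 = 56.1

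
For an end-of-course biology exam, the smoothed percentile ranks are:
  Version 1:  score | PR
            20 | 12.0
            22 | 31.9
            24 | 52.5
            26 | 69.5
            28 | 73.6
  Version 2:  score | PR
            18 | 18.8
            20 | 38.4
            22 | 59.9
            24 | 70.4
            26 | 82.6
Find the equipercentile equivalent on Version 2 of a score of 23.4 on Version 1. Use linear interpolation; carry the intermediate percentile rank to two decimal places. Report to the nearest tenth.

PR of 23.4 on Version 1: 31.9 + (23.4 − 22)/(24 − 22) × (52.5 − 31.9) = 46.32
On Version 2, PR 46.32 falls between score 20 (PR 38.4) and 22 (PR 59.9).
Interpolate: 20 + (46.32 − 38.4)/(59.9 − 38.4) × (22 − 20) = 20.7

20.7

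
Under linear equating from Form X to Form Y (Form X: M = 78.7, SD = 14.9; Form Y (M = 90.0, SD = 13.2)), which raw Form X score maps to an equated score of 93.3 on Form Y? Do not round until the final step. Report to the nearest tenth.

Invert y = (SD_Y/SD_X)(x − M_X) + M_Y:
x = (SD_X/SD_Y)(y − M_Y) + M_X = (14.9/13.2)(93.3 − 90.0) + 78.7
x = 1.128788 × 3.300 + 78.7 = 82.4

82.4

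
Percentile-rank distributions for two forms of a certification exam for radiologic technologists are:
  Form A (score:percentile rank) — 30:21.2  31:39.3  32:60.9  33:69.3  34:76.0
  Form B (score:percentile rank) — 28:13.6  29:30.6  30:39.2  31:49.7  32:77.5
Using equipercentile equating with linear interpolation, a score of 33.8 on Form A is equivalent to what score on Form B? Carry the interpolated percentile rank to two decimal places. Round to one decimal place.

PR of 33.8 on Form A: 69.3 + (33.8 − 33)/(34 − 33) × (76.0 − 69.3) = 74.66
On Form B, PR 74.66 falls between score 31 (PR 49.7) and 32 (PR 77.5).
Interpolate: 31 + (74.66 − 49.7)/(77.5 − 49.7) × (32 − 31) = 31.9

31.9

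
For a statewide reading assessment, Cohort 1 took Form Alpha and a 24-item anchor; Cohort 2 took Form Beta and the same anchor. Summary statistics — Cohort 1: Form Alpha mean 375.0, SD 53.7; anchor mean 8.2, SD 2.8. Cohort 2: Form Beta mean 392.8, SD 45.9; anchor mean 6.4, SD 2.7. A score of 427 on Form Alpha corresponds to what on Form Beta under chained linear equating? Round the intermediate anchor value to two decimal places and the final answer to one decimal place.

Form Alpha → anchor (Cohort 1): v = (2.8/53.7)(427 − 375.0) + 8.2 = 10.91
anchor → Form Beta (Cohort 2): y = (45.9/2.7)(10.91 − 6.4) + 392.8 = 469.5

469.5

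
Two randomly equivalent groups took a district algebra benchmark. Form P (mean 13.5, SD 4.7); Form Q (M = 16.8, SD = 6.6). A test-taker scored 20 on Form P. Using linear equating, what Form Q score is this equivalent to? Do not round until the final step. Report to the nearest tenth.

25.9

Linear equating: y = (SD_Y/SD_X)(x − M_X) + M_Y
y = (6.6/4.7)(20 − 13.5) + 16.8
y = 1.404255 × 6.5 + 16.8 = 9.1277 + 16.8 = 25.9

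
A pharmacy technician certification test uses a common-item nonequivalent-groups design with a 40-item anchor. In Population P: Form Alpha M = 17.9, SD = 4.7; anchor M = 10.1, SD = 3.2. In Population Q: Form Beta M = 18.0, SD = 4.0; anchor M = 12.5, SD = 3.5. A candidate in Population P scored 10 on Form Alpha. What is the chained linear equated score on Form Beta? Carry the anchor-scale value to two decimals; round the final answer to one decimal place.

Form Alpha → anchor (Population P): v = (3.2/4.7)(10 − 17.9) + 10.1 = 4.72
anchor → Form Beta (Population Q): y = (4.0/3.5)(4.72 − 12.5) + 18.0 = 9.1

9.1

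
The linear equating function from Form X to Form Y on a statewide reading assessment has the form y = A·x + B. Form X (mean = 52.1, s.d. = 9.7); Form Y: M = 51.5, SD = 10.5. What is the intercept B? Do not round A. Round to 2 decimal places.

A = SD_Y / SD_X = 10.5 / 9.7 = 1.082474
B = M_Y − A·M_X = 51.5 − 1.082474 × 52.1 = -4.90

-4.90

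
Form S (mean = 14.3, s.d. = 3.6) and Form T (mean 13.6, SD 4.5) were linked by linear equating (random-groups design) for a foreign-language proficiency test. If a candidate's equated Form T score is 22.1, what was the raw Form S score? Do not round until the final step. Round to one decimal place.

21.1

Invert y = (SD_Y/SD_X)(x − M_X) + M_Y:
x = (SD_X/SD_Y)(y − M_Y) + M_X = (3.6/4.5)(22.1 − 13.6) + 14.3
x = 0.800000 × 8.500 + 14.3 = 21.1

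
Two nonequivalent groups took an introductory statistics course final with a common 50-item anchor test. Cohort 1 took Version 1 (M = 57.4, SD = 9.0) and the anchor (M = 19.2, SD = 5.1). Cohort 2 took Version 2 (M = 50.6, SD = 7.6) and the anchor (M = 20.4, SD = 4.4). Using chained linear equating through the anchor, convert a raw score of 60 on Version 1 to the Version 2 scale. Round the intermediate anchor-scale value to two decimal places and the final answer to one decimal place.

51.1

Version 1 → anchor (Cohort 1): v = (5.1/9.0)(60 − 57.4) + 19.2 = 20.67
anchor → Version 2 (Cohort 2): y = (7.6/4.4)(20.67 − 20.4) + 50.6 = 51.1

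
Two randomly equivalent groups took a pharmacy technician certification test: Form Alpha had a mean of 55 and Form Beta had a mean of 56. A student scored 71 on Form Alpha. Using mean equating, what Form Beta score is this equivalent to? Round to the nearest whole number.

72

Mean equating: y = x + (M_Y − M_X) = 71 + (56 − 55) = 72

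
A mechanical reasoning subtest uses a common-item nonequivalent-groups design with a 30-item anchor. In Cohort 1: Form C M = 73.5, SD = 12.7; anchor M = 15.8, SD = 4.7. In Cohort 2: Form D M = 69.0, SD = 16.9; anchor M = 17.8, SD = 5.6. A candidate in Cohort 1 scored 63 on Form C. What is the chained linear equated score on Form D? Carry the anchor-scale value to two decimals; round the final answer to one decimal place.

Form C → anchor (Cohort 1): v = (4.7/12.7)(63 − 73.5) + 15.8 = 11.91
anchor → Form D (Cohort 2): y = (16.9/5.6)(11.91 − 17.8) + 69.0 = 51.2

51.2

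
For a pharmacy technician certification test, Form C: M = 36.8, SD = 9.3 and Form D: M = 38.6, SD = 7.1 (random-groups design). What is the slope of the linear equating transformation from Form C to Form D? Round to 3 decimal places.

A = SD_Y / SD_X = 7.1 / 9.3 = 0.763

0.763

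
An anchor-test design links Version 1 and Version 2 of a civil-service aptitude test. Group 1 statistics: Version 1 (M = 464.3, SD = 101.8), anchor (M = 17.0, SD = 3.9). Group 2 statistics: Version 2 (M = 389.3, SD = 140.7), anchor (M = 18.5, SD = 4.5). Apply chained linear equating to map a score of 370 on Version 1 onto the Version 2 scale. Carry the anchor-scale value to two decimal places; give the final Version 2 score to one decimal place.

Version 1 → anchor (Group 1): v = (3.9/101.8)(370 − 464.3) + 17.0 = 13.39
anchor → Version 2 (Group 2): y = (140.7/4.5)(13.39 − 18.5) + 389.3 = 229.5

229.5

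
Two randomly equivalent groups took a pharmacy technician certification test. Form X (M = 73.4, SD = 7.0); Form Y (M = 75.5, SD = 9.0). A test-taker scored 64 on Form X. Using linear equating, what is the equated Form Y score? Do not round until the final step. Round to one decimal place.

Linear equating: y = (SD_Y/SD_X)(x − M_X) + M_Y
y = (9.0/7.0)(64 − 73.4) + 75.5
y = 1.285714 × -9.4 + 75.5 = -12.0857 + 75.5 = 63.4

63.4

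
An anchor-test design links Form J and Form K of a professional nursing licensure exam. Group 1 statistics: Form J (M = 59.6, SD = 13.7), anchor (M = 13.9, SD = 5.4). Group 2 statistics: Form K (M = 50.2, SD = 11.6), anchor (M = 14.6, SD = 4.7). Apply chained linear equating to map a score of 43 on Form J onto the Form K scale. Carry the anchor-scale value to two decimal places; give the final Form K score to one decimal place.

Form J → anchor (Group 1): v = (5.4/13.7)(43 − 59.6) + 13.9 = 7.36
anchor → Form K (Group 2): y = (11.6/4.7)(7.36 − 14.6) + 50.2 = 32.3

32.3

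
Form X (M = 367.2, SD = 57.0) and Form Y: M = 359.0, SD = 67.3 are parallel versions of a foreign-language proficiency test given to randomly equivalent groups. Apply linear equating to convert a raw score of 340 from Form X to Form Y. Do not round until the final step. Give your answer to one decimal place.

Linear equating: y = (SD_Y/SD_X)(x − M_X) + M_Y
y = (67.3/57.0)(340 − 367.2) + 359.0
y = 1.180702 × -27.2 + 359.0 = -32.1151 + 359.0 = 326.9

326.9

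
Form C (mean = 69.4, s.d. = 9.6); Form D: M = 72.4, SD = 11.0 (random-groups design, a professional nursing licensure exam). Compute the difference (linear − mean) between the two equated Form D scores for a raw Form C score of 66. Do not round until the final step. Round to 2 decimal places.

Mean-equated: 66 + (72.4 − 69.4) = 69.00
Linear-equated: (11.0/9.6)(66 − 69.4) + 72.4 = 68.504
Difference = 68.504 − 69.00 = -0.50

-0.50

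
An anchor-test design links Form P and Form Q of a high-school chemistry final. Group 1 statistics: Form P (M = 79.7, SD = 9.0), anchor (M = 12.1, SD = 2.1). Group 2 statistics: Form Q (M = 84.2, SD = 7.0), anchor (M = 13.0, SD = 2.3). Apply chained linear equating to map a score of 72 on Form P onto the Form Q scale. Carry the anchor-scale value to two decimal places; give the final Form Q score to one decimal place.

Form P → anchor (Group 1): v = (2.1/9.0)(72 − 79.7) + 12.1 = 10.30
anchor → Form Q (Group 2): y = (7.0/2.3)(10.30 − 13.0) + 84.2 = 76.0

76.0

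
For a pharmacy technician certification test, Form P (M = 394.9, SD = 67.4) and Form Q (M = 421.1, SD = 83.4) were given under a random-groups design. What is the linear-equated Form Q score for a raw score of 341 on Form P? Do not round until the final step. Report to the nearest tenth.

Linear equating: y = (SD_Y/SD_X)(x − M_X) + M_Y
y = (83.4/67.4)(341 − 394.9) + 421.1
y = 1.237389 × -53.9 + 421.1 = -66.6953 + 421.1 = 354.4

354.4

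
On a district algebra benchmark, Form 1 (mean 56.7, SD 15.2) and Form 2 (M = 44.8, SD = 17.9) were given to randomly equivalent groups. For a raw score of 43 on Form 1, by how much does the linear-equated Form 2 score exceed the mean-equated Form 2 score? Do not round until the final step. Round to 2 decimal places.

-2.43

Mean-equated: 43 + (44.8 − 56.7) = 31.10
Linear-equated: (17.9/15.2)(43 − 56.7) + 44.8 = 28.666
Difference = 28.666 − 31.10 = -2.43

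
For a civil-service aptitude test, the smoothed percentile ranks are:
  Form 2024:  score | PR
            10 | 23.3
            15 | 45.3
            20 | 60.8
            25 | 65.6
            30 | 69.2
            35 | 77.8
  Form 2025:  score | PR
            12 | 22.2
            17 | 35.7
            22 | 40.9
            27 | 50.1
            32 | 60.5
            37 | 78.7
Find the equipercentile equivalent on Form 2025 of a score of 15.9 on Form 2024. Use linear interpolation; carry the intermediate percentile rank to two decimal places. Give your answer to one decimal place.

25.9

PR of 15.9 on Form 2024: 45.3 + (15.9 − 15)/(20 − 15) × (60.8 − 45.3) = 48.09
On Form 2025, PR 48.09 falls between score 22 (PR 40.9) and 27 (PR 50.1).
Interpolate: 22 + (48.09 − 40.9)/(50.1 − 40.9) × (27 − 22) = 25.9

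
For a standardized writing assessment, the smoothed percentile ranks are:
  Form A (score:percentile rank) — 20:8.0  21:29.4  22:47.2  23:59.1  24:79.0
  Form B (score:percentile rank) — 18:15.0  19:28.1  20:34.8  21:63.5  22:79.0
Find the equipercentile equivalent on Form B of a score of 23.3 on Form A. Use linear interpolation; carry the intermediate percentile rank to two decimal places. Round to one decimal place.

21.1

PR of 23.3 on Form A: 59.1 + (23.3 − 23)/(24 − 23) × (79.0 − 59.1) = 65.07
On Form B, PR 65.07 falls between score 21 (PR 63.5) and 22 (PR 79.0).
Interpolate: 21 + (65.07 − 63.5)/(79.0 − 63.5) × (22 − 21) = 21.1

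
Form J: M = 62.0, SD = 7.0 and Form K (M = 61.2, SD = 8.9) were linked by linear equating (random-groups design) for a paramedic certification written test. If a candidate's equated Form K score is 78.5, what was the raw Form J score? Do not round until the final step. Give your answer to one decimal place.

Invert y = (SD_Y/SD_X)(x − M_X) + M_Y:
x = (SD_X/SD_Y)(y − M_Y) + M_X = (7.0/8.9)(78.5 − 61.2) + 62.0
x = 0.786517 × 17.300 + 62.0 = 75.6

75.6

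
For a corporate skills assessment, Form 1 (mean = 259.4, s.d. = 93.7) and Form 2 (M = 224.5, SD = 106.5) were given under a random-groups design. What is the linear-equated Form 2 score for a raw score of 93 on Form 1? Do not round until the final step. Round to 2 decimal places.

Linear equating: y = (SD_Y/SD_X)(x − M_X) + M_Y
y = (106.5/93.7)(93 − 259.4) + 224.5
y = 1.136606 × -166.4 + 224.5 = -189.1313 + 224.5 = 35.37

35.37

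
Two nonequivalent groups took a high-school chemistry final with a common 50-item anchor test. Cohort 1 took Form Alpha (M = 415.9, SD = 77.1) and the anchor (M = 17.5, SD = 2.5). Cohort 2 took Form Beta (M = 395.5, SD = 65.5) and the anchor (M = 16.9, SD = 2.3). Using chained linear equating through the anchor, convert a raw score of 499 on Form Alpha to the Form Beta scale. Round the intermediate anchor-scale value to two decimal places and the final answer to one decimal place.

Form Alpha → anchor (Cohort 1): v = (2.5/77.1)(499 − 415.9) + 17.5 = 20.19
anchor → Form Beta (Cohort 2): y = (65.5/2.3)(20.19 − 16.9) + 395.5 = 489.2

489.2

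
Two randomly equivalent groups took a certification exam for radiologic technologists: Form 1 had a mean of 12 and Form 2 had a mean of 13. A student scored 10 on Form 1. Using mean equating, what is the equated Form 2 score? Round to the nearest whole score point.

11

Mean equating: y = x + (M_Y − M_X) = 10 + (13 − 12) = 11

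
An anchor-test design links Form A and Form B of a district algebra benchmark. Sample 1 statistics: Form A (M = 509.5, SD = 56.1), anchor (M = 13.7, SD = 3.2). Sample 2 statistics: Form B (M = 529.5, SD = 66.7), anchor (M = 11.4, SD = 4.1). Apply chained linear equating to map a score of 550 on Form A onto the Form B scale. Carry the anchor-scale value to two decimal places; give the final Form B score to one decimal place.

604.5

Form A → anchor (Sample 1): v = (3.2/56.1)(550 − 509.5) + 13.7 = 16.01
anchor → Form B (Sample 2): y = (66.7/4.1)(16.01 − 11.4) + 529.5 = 604.5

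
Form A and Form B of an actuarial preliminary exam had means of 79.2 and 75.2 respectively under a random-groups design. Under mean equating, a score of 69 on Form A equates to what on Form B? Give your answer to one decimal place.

Mean equating: y = x + (M_Y − M_X) = 69 + (75.2 − 79.2) = 65.0

65.0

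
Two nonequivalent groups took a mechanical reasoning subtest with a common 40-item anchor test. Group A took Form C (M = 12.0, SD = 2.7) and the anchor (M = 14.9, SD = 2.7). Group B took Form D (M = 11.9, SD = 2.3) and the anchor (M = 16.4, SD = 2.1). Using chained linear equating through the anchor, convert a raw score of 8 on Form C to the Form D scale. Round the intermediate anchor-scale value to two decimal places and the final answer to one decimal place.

5.9

Form C → anchor (Group A): v = (2.7/2.7)(8 − 12.0) + 14.9 = 10.90
anchor → Form D (Group B): y = (2.3/2.1)(10.90 − 16.4) + 11.9 = 5.9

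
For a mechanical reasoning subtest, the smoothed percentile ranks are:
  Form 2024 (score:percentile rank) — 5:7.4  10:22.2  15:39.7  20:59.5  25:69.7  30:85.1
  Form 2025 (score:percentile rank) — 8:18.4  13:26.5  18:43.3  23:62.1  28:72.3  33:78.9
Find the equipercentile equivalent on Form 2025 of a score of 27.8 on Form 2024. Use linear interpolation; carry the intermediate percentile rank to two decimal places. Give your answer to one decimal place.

PR of 27.8 on Form 2024: 69.7 + (27.8 − 25)/(30 − 25) × (85.1 − 69.7) = 78.32
On Form 2025, PR 78.32 falls between score 28 (PR 72.3) and 33 (PR 78.9).
Interpolate: 28 + (78.32 − 72.3)/(78.9 − 72.3) × (33 − 28) = 32.6

32.6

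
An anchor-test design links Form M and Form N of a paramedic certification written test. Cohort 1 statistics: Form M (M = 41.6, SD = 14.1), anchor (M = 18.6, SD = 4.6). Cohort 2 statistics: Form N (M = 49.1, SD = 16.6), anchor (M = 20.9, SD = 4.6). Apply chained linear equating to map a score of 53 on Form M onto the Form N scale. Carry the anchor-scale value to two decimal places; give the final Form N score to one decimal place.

54.2

Form M → anchor (Cohort 1): v = (4.6/14.1)(53 − 41.6) + 18.6 = 22.32
anchor → Form N (Cohort 2): y = (16.6/4.6)(22.32 − 20.9) + 49.1 = 54.2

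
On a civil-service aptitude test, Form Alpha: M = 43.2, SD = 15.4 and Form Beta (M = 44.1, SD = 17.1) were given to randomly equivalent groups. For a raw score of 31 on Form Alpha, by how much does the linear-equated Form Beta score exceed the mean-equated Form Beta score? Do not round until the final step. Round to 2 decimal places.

Mean-equated: 31 + (44.1 − 43.2) = 31.90
Linear-equated: (17.1/15.4)(31 − 43.2) + 44.1 = 30.553
Difference = 30.553 − 31.90 = -1.35

-1.35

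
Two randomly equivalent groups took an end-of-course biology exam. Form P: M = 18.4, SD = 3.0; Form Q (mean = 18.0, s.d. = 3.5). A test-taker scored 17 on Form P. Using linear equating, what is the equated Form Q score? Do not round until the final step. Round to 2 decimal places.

16.37

Linear equating: y = (SD_Y/SD_X)(x − M_X) + M_Y
y = (3.5/3.0)(17 − 18.4) + 18.0
y = 1.166667 × -1.4 + 18.0 = -1.6333 + 18.0 = 16.37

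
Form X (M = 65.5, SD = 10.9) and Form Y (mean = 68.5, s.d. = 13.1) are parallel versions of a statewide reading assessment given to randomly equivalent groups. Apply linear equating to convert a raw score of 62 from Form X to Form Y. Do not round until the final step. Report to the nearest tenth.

Linear equating: y = (SD_Y/SD_X)(x − M_X) + M_Y
y = (13.1/10.9)(62 − 65.5) + 68.5
y = 1.201835 × -3.5 + 68.5 = -4.2064 + 68.5 = 64.3

64.3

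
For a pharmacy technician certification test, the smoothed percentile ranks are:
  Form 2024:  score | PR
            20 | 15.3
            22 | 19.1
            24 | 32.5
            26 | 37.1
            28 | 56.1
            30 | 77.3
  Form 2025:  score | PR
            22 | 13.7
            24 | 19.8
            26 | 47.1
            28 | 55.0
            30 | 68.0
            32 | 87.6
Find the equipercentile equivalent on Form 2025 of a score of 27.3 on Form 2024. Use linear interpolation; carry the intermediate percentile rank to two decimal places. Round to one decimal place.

PR of 27.3 on Form 2024: 37.1 + (27.3 − 26)/(28 − 26) × (56.1 − 37.1) = 49.45
On Form 2025, PR 49.45 falls between score 26 (PR 47.1) and 28 (PR 55.0).
Interpolate: 26 + (49.45 − 47.1)/(55.0 − 47.1) × (28 − 26) = 26.6

26.6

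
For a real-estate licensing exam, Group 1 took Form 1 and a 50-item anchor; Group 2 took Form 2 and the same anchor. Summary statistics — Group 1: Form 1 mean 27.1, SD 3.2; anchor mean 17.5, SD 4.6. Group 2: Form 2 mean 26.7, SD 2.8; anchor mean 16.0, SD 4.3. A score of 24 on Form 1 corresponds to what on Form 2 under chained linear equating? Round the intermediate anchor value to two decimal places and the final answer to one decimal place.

Form 1 → anchor (Group 1): v = (4.6/3.2)(24 − 27.1) + 17.5 = 13.04
anchor → Form 2 (Group 2): y = (2.8/4.3)(13.04 − 16.0) + 26.7 = 24.8

24.8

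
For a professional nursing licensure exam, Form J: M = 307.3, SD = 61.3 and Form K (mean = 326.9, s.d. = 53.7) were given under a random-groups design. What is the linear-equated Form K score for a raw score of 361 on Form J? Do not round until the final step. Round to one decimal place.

Linear equating: y = (SD_Y/SD_X)(x − M_X) + M_Y
y = (53.7/61.3)(361 − 307.3) + 326.9
y = 0.876020 × 53.7 + 326.9 = 47.0423 + 326.9 = 373.9

373.9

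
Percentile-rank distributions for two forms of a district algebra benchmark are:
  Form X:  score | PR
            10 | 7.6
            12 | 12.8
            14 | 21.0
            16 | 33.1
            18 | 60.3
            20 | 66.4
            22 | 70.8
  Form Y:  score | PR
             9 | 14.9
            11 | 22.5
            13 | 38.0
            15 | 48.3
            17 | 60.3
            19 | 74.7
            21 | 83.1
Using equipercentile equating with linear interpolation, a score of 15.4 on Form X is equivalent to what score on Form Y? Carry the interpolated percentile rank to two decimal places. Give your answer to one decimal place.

PR of 15.4 on Form X: 21.0 + (15.4 − 14)/(16 − 14) × (33.1 − 21.0) = 29.47
On Form Y, PR 29.47 falls between score 11 (PR 22.5) and 13 (PR 38.0).
Interpolate: 11 + (29.47 − 22.5)/(38.0 − 22.5) × (13 − 11) = 11.9

11.9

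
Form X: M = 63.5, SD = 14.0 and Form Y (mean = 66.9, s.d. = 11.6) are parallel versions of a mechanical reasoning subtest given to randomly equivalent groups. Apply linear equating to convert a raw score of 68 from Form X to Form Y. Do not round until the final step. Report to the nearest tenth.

70.6

Linear equating: y = (SD_Y/SD_X)(x − M_X) + M_Y
y = (11.6/14.0)(68 − 63.5) + 66.9
y = 0.828571 × 4.5 + 66.9 = 3.7286 + 66.9 = 70.6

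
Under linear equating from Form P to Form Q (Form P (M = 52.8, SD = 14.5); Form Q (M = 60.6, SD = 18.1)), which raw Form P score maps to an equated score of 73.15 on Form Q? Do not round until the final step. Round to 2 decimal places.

62.85

Invert y = (SD_Y/SD_X)(x − M_X) + M_Y:
x = (SD_X/SD_Y)(y − M_Y) + M_X = (14.5/18.1)(73.15 − 60.6) + 52.8
x = 0.801105 × 12.550 + 52.8 = 62.85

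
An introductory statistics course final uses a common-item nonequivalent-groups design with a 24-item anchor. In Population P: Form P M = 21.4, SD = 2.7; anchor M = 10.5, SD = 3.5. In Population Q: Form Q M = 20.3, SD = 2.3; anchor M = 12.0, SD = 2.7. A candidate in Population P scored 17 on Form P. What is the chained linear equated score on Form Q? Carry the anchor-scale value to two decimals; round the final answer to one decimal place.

Form P → anchor (Population P): v = (3.5/2.7)(17 − 21.4) + 10.5 = 4.80
anchor → Form Q (Population Q): y = (2.3/2.7)(4.80 − 12.0) + 20.3 = 14.2

14.2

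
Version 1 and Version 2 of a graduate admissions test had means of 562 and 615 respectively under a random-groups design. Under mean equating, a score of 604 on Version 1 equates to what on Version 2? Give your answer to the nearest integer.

657

Mean equating: y = x + (M_Y − M_X) = 604 + (615 − 562) = 657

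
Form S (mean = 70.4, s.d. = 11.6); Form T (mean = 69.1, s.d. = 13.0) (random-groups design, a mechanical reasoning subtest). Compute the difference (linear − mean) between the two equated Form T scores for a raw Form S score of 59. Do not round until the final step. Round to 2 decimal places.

-1.38

Mean-equated: 59 + (69.1 − 70.4) = 57.70
Linear-equated: (13.0/11.6)(59 − 70.4) + 69.1 = 56.324
Difference = 56.324 − 57.70 = -1.38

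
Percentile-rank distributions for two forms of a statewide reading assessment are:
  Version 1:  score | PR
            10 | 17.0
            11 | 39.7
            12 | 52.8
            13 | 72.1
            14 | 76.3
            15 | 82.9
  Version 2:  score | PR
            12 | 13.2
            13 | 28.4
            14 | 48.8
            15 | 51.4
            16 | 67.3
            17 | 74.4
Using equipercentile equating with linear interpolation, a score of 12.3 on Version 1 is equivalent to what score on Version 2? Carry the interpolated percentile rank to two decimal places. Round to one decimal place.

15.5

PR of 12.3 on Version 1: 52.8 + (12.3 − 12)/(13 − 12) × (72.1 − 52.8) = 58.59
On Version 2, PR 58.59 falls between score 15 (PR 51.4) and 16 (PR 67.3).
Interpolate: 15 + (58.59 − 51.4)/(67.3 − 51.4) × (16 − 15) = 15.5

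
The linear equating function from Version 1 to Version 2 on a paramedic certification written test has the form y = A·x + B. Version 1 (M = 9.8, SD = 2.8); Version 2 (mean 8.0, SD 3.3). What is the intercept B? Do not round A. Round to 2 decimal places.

A = SD_Y / SD_X = 3.3 / 2.8 = 1.178571
B = M_Y − A·M_X = 8.0 − 1.178571 × 9.8 = -3.55

-3.55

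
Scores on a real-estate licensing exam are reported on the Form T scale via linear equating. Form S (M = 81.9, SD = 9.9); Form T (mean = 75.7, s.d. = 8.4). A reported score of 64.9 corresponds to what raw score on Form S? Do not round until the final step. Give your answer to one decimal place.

Invert y = (SD_Y/SD_X)(x − M_X) + M_Y:
x = (SD_X/SD_Y)(y − M_Y) + M_X = (9.9/8.4)(64.9 − 75.7) + 81.9
x = 1.178571 × -10.800 + 81.9 = 69.2

69.2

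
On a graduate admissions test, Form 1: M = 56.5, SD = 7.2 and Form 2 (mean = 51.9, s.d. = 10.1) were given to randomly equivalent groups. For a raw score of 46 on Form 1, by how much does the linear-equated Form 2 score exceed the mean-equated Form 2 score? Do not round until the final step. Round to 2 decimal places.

Mean-equated: 46 + (51.9 − 56.5) = 41.40
Linear-equated: (10.1/7.2)(46 − 56.5) + 51.9 = 37.171
Difference = 37.171 − 41.40 = -4.23

-4.23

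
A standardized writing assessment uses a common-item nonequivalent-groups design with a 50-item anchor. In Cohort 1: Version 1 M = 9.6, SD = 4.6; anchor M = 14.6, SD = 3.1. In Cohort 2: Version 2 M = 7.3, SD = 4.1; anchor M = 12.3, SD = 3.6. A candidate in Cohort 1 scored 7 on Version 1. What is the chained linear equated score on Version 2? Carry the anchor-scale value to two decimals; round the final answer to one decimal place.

7.9

Version 1 → anchor (Cohort 1): v = (3.1/4.6)(7 − 9.6) + 14.6 = 12.85
anchor → Version 2 (Cohort 2): y = (4.1/3.6)(12.85 − 12.3) + 7.3 = 7.9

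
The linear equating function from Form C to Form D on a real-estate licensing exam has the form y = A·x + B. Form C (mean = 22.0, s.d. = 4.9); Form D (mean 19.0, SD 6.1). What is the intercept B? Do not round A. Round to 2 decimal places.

-8.39

A = SD_Y / SD_X = 6.1 / 4.9 = 1.244898
B = M_Y − A·M_X = 19.0 − 1.244898 × 22.0 = -8.39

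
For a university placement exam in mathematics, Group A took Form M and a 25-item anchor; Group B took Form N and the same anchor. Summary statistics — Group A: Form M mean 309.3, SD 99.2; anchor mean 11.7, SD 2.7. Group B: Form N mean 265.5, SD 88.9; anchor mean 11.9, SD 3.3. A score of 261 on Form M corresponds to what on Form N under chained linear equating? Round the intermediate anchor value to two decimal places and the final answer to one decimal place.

Form M → anchor (Group A): v = (2.7/99.2)(261 − 309.3) + 11.7 = 10.39
anchor → Form N (Group B): y = (88.9/3.3)(10.39 − 11.9) + 265.5 = 224.8

224.8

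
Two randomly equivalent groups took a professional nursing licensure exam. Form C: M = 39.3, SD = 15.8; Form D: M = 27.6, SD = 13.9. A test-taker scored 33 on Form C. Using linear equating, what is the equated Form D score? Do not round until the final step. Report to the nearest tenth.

22.1

Linear equating: y = (SD_Y/SD_X)(x − M_X) + M_Y
y = (13.9/15.8)(33 − 39.3) + 27.6
y = 0.879747 × -6.3 + 27.6 = -5.5424 + 27.6 = 22.1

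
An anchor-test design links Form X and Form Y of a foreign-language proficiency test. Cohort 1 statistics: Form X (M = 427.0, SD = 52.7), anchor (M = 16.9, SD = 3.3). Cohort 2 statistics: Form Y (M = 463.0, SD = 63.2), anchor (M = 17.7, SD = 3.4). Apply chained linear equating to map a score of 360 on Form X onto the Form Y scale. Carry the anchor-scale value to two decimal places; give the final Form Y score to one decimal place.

Form X → anchor (Cohort 1): v = (3.3/52.7)(360 − 427.0) + 16.9 = 12.70
anchor → Form Y (Cohort 2): y = (63.2/3.4)(12.70 − 17.7) + 463.0 = 370.1

370.1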